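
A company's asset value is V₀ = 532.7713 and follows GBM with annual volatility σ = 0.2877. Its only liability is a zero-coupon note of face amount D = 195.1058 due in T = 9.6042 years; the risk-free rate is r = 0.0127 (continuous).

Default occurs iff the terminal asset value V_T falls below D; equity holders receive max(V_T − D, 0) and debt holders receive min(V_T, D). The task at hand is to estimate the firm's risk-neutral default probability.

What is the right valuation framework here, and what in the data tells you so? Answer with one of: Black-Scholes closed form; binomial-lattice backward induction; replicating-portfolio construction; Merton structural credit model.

framework: Merton structural credit model

Key observation: assets follow a GBM and default happens iff V_T < 195.1058; valuing claims on that split (equity as a call, risky debt as the residual) is the structural model's definition.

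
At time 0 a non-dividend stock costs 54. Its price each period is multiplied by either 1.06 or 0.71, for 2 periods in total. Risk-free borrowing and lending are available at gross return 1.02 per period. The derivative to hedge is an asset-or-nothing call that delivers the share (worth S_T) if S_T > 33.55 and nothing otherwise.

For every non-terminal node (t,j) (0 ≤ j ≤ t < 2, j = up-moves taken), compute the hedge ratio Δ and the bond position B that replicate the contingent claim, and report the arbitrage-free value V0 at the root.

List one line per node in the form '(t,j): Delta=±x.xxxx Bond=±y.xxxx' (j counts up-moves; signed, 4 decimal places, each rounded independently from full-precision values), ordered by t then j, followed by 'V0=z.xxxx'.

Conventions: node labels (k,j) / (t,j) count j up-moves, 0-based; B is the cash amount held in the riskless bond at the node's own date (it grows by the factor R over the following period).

Risk-neutral probability p* = (R−d)/(u−d) = (1.02−0.71)/(1.06−0.71) = 0.8857.
Payoffs at expiry: V(2,0)=0.0000, V(2,1)=40.6404, V(2,2)=60.6744
Node (1,0) S=38.3400: V=(p*·40.6404+(1−p*)·0.0000)/1.02=35.2900; Δ=(40.6404−0.0000)/(40.6404−27.2214)=3.0286; B=V−Δ·S=-80.8254
Node (1,1) S=57.2400: V=(p*·60.6744+(1−p*)·40.6404)/1.02=57.2400; Δ=(60.6744−40.6404)/(60.6744−40.6404)=1.0000; B=V−Δ·S=0.0000
Node (0,0) S=54.0000: V=(p*·57.2400+(1−p*)·35.2900)/1.02=53.6583; Δ=(57.2400−35.2900)/(57.2400−38.3400)=1.1614; B=V−Δ·S=-9.0561
Sanity check at the root: Δ(0,0)·S0 + B(0,0) reproduces V0 = 53.6583.

(0,0): Delta=1.1614 Bond=-9.0561
(1,0): Delta=3.0286 Bond=-80.8254
(1,1): Delta=1.0000 Bond=0.0000
V0=53.6583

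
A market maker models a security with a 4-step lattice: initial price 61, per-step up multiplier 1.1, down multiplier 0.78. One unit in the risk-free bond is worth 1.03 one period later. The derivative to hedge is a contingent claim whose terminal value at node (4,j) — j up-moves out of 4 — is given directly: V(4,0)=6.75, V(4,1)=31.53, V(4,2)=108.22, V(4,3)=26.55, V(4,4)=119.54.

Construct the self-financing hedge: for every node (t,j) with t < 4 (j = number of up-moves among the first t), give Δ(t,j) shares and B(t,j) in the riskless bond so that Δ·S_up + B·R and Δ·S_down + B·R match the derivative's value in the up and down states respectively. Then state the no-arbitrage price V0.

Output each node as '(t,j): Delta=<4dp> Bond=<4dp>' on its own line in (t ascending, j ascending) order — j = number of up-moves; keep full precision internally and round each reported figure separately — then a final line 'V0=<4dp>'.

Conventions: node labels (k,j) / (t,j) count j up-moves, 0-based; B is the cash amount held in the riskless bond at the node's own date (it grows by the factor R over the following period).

(0,0): Delta=0.9606 Bond=8.5931
(1,0): Delta=-1.3898 Bond=120.6817
(1,1): Delta=1.4272 Bond=-22.4618
(2,0): Delta=5.3412 Bond=-125.5009
(2,1): Delta=-2.7262 Bond=194.2470
(2,2): Delta=2.2519 Bond=-84.0028
(3,0): Delta=2.6751 Bond=-52.0886
(3,1): Delta=5.8705 Bond=-150.8756
(3,2): Delta=-4.4331 Bond=298.3404
(3,3): Delta=3.5791 Bond=-194.2846
V0=67.1880

No-arbitrage ⇒ martingale measure with p* = (R−d)/(u−d) = 0.7812.
Expiry values: V(4,0)=6.7500, V(4,1)=31.5300, V(4,2)=108.2200, V(4,3)=26.5500, V(4,4)=119.5400
Node (3,0) S=28.9477: V=(p*·31.5300+(1−p*)·6.7500)/1.03=25.3489; Δ=(31.5300−6.7500)/(31.8424−22.5792)=2.6751; B=V−Δ·S=-52.0886
Node (3,1) S=40.8236: V=(p*·108.2200+(1−p*)·31.5300)/1.03=88.7806; Δ=(108.2200−31.5300)/(44.9060−31.8424)=5.8705; B=V−Δ·S=-150.8756
Node (3,2) S=57.5718: V=(p*·26.5500+(1−p*)·108.2200)/1.03=43.1217; Δ=(26.5500−108.2200)/(63.3290−44.9060)=-4.4331; B=V−Δ·S=298.3404
Node (3,3) S=81.1910: V=(p*·119.5400+(1−p*)·26.5500)/1.03=96.3092; Δ=(119.5400−26.5500)/(89.3101−63.3290)=3.5791; B=V−Δ·S=-194.2846
Node (2,0) S=37.1124: V=(p*·88.7806+(1−p*)·25.3489)/1.03=72.7233; Δ=(88.7806−25.3489)/(40.8236−28.9477)=5.3412; B=V−Δ·S=-125.5009
Node (2,1) S=52.3380: V=(p*·43.1217+(1−p*)·88.7806)/1.03=51.5627; Δ=(43.1217−88.7806)/(57.5718−40.8236)=-2.7262; B=V−Δ·S=194.2470
Node (2,2) S=73.8100: V=(p*·96.3092+(1−p*)·43.1217)/1.03=82.2082; Δ=(96.3092−43.1217)/(81.1910−57.5718)=2.2519; B=V−Δ·S=-84.0028
Node (1,0) S=47.5800: V=(p*·51.5627+(1−p*)·72.7233)/1.03=54.5549; Δ=(51.5627−72.7233)/(52.3380−37.1124)=-1.3898; B=V−Δ·S=120.6817
Node (1,1) S=67.1000: V=(p*·82.2082+(1−p*)·51.5627)/1.03=73.3053; Δ=(82.2082−51.5627)/(73.8100−52.3380)=1.4272; B=V−Δ·S=-22.4618
Node (0,0) S=61.0000: V=(p*·73.3053+(1−p*)·54.5549)/1.03=67.1880; Δ=(73.3053−54.5549)/(67.1000−47.5800)=0.9606; B=V−Δ·S=8.5931
Verification: the root portfolio costs Δ(0,0)·S0 + B(0,0) = 67.1880, matching V0.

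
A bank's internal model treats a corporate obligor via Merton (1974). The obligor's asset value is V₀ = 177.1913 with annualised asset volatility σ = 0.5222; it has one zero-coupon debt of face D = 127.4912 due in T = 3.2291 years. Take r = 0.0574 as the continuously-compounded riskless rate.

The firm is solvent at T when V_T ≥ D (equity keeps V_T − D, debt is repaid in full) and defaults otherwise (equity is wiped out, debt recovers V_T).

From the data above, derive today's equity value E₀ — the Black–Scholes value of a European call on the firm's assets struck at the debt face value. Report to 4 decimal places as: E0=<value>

E0=93.5221

With assets at 177.1913 and a single debt payment of 127.4912 at 3.2291 years:
d₁ = [ln(V₀/D) + (r + σ²/2)T] / (σ√T)
   = [ln(177.1913/127.4912) + (0.0574 + 0.5·0.5222²)·3.2291] / (0.5222·√3.2291)
   = [0.329183 + 0.625627] / 0.938378 = 1.017511
d₂ = d₁ − σ√T = 1.017511 − 0.938378 = 0.079133
N(d₁) = 0.845545,  N(d₂) = 0.531537,  e^(−rT) = 0.830813
E₀ = V₀·N(d₁) − D·e^(−rT)·N(d₂)
   = 177.1913·0.845545 − 127.4912·0.830813·0.531537 = 93.522082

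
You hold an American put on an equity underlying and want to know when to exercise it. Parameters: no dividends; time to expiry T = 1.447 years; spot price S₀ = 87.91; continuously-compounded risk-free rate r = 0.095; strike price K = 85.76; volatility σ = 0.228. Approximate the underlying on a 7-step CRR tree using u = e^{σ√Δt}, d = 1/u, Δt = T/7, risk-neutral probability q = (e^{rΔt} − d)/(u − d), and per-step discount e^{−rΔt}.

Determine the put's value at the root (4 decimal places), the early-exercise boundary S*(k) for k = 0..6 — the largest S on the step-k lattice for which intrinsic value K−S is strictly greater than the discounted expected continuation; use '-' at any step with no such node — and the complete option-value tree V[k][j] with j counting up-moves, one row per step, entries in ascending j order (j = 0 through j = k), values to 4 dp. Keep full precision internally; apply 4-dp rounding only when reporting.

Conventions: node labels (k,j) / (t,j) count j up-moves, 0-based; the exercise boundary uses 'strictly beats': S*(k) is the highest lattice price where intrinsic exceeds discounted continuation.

params: Δt=0.20671 u=1.10923 d=0.90153 q=0.56959 e^(-rΔt)=0.98055
t_7 payoffs: 43.2100 33.4073 21.3462 6.5065 0.0000 0.0000 0.0000 0.0000
t_6: node(6,0) S=47.1975 payoff=38.5625 vs cont=36.8948 → 38.5625 [stop]  node(6,1) S=58.0709 payoff=27.6891 vs cont=26.0214 → 27.6891 [stop]  node(6,2) S=71.4494 payoff=14.3106 vs cont=12.6429 → 14.3106 [stop]  node(6,3) S=87.9100 payoff=0.0000 vs cont=2.7460 → 2.7460 [wait]  node(6,4) S=108.1628 payoff=0.0000 vs cont=0.0000 → 0.0000 [wait]  node(6,5) S=133.0815 payoff=0.0000 vs cont=0.0000 → 0.0000 [wait]  node(6,6) S=163.7411 payoff=0.0000 vs cont=0.0000 → 0.0000 [wait]  ⇒ S*(6)=71.4494
t_5: node(5,0) S=52.3527 payoff=33.4073 vs cont=31.7396 → 33.4073 [stop]  node(5,1) S=64.4138 payoff=21.3462 vs cont=19.6785 → 21.3462 [stop]  node(5,2) S=79.2535 payoff=6.5065 vs cont=7.5733 → 7.5733 [wait]  node(5,3) S=97.5120 payoff=0.0000 vs cont=1.1589 → 1.1589 [wait]  node(5,4) S=119.9770 payoff=0.0000 vs cont=0.0000 → 0.0000 [wait]  node(5,5) S=147.6175 payoff=0.0000 vs cont=0.0000 → 0.0000 [wait]  ⇒ S*(5)=64.4138
t_4: node(4,0) S=58.0709 payoff=27.6891 vs cont=26.0214 → 27.6891 [stop]  node(4,1) S=71.4494 payoff=14.3106 vs cont=13.2387 → 14.3106 [stop]  node(4,2) S=87.9100 payoff=0.0000 vs cont=3.8435 → 3.8435 [wait]  node(4,3) S=108.1628 payoff=0.0000 vs cont=0.4891 → 0.4891 [wait]  node(4,4) S=133.0815 payoff=0.0000 vs cont=0.0000 → 0.0000 [wait]  ⇒ S*(4)=71.4494
t_3: node(3,0) S=64.4138 payoff=21.3462 vs cont=19.6785 → 21.3462 [stop]  node(3,1) S=79.2535 payoff=6.5065 vs cont=8.1863 → 8.1863 [wait]  node(3,2) S=97.5120 payoff=0.0000 vs cont=1.8953 → 1.8953 [wait]  node(3,3) S=119.9770 payoff=0.0000 vs cont=0.2064 → 0.2064 [wait]  ⇒ S*(3)=64.4138
t_2: node(2,0) S=71.4494 payoff=14.3106 vs cont=13.5811 → 14.3106 [stop]  node(2,1) S=87.9100 payoff=0.0000 vs cont=4.5134 → 4.5134 [wait]  node(2,2) S=108.1628 payoff=0.0000 vs cont=0.9152 → 0.9152 [wait]  ⇒ S*(2)=71.4494
t_1: node(1,0) S=79.2535 payoff=6.5065 vs cont=8.5604 → 8.5604 [wait]  node(1,1) S=97.5120 payoff=0.0000 vs cont=2.4160 → 2.4160 [wait]  ⇒ S*(1)=-
t_0: node(0,0) S=87.9100 payoff=0.0000 vs cont=4.9622 → 4.9622 [wait]  ⇒ S*(0)=-

price = 4.9622
boundary = - - 71.4494 64.4138 71.4494 64.4138 71.4494
tree:
4.9622
8.5604 2.4160
14.3106 4.5134 0.9152
21.3462 8.1863 1.8953 0.2064
27.6891 14.3106 3.8435 0.4891 0.0000
33.4073 21.3462 7.5733 1.1589 0.0000 0.0000
38.5625 27.6891 14.3106 2.7460 0.0000 0.0000 0.0000
43.2100 33.4073 21.3462 6.5065 0.0000 0.0000 0.0000 0.0000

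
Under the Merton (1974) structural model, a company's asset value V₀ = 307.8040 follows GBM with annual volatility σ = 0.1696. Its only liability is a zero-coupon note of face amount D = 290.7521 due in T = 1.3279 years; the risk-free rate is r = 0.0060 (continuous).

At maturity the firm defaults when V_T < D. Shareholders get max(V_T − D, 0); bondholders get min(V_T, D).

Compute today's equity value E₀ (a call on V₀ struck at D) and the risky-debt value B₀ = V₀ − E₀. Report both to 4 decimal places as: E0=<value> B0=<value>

Work the structural quantities from V₀ = 307.8040 against face 290.7521:
d₁ = [ln(V₀/D) + (r + σ²/2)T] / (σ√T)
   = [ln(307.8040/290.7521) + (0.0060 + 0.5·0.1696²)·1.3279] / (0.1696·√1.3279)
   = [0.056992 + 0.027065] / 0.195438 = 0.430099
d₂ = d₁ − σ√T = 0.430099 − 0.195438 = 0.234661
N(d₁) = 0.666438,  N(d₂) = 0.592764,  e^(−rT) = 0.992064
E₀ = V₀·N(d₁) − D·e^(−rT)·N(d₂)
   = 307.8040·0.666438 − 290.7521·0.992064·0.592764 = 34.152622
B₀ = V₀ − E₀ = 307.8040 − 34.152622 = 273.651378

E0=34.1526 B0=273.6514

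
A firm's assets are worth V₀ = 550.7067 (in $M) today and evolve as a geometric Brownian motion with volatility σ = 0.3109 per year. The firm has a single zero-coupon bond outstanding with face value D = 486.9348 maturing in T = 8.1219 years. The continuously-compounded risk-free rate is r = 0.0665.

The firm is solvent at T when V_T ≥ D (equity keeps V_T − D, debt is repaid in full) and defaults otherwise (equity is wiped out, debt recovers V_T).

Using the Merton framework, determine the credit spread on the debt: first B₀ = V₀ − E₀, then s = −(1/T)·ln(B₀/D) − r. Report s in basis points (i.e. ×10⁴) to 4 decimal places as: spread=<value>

spread=205.0930

With assets at 550.7067 and a single debt payment of 486.9348 at 8.1219 years:
d₁ = [ln(V₀/D) + (r + σ²/2)T] / (σ√T)
   = [ln(550.7067/486.9348) + (0.0665 + 0.5·0.3109²)·8.1219] / (0.3109·√8.1219)
   = [0.123072 + 0.932633] / 0.886032 = 1.191497
d₂ = d₁ − σ√T = 1.191497 − 0.886032 = 0.305465
N(d₁) = 0.883271,  N(d₂) = 0.619994,  e^(−rT) = 0.582686
E₀ = V₀·N(d₁) − D·e^(−rT)·N(d₂)
   = 550.7067·0.883271 − 486.9348·0.582686·0.619994 = 310.512105
B₀ = V₀ − E₀ = 550.7067 − 310.512105 = 240.194595
spread = −(1/T)·ln(B₀/D) − r = −(1/8.1219)·ln(240.194595/486.9348) − 0.0665 = 0.02050930
in basis points: 0.02050930 × 10⁴ = 205.0930 bp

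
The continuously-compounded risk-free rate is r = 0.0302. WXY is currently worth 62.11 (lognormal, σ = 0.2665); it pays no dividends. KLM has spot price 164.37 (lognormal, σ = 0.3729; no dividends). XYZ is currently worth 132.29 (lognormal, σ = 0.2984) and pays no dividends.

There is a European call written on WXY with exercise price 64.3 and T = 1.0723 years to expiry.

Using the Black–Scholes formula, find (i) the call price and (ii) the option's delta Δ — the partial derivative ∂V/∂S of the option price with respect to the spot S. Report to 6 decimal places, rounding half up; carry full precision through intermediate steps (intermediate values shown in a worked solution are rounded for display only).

price = 6.753753
Δ = 0.551622

σ√T = 0.2665·√1.0723 = 0.275966
d₁ = (ln(S/K) + (r+σ²/2)T) / (σ√T) = (ln(62.11/64.3) + (0.0302+0.2665²/2)·1.0723) / 0.275966 = (-0.034653 + 0.070462) / 0.275966 = 0.129760
d₂ = d₁ − σ√T = 0.129760 − 0.275966 = -0.146206
e^{−rT} = 0.968135
N(d₁) = 0.551622,  N(d₂) = 0.441880
Call price V = S·N(d₁) − K·e^{−rT}·N(d₂) = 34.261240 − 27.507488 = 6.753753
Δ = N(d₁) = 0.551622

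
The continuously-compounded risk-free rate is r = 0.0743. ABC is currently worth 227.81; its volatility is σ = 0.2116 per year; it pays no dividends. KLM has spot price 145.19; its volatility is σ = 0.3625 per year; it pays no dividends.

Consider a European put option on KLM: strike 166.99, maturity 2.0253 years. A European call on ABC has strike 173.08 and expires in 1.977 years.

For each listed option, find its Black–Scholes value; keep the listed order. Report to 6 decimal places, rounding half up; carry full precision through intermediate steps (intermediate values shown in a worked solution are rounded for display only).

price(KLM put K=166.99) = 28.638976
price(ABC call K=173.08) = 80.297470

[KLM put K=166.99]
σ√T = 0.3625·√2.0253 = 0.515885
d₁ = (ln(S/K) + (r+σ²/2)T) / (σ√T) = (ln(145.19/166.99) + (0.0743+0.3625²/2)·2.0253) / 0.515885 = (-0.139891 + 0.283548) / 0.515885 = 0.278468
d₂ = d₁ − σ√T = 0.278468 − 0.515885 = -0.237416
e^{−rT} = 0.860295
N(−d₁) = 0.390326,  N(−d₂) = 0.593833
price = K·e^{−rT}·N(−d₂) − S·N(−d₁) = 85.310465 − 56.671489 = 28.638976
[ABC call K=173.08]
σ√T = 0.2116·√1.977 = 0.297522
d₁ = (ln(S/K) + (r+σ²/2)T) / (σ√T) = (ln(227.81/173.08) + (0.0743+0.2116²/2)·1.977) / 0.297522 = (0.274758 + 0.191151) / 0.297522 = 1.565964
d₂ = d₁ − σ√T = 1.565964 − 0.297522 = 1.268443
e^{−rT} = 0.863388
N(d₁) = 0.941322,  N(d₂) = 0.897680
price = S·N(d₁) − K·e^{−rT}·N(d₂) = 214.442458 − 134.144988 = 80.297470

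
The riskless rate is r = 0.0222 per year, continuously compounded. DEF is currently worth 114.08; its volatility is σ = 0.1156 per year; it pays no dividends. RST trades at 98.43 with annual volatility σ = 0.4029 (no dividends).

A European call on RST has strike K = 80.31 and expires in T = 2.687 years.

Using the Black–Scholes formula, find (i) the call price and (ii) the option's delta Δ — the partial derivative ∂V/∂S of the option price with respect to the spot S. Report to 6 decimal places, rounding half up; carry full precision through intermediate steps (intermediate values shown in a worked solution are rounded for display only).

price = 35.598107
Δ = 0.766875

σ√T = 0.4029·√2.687 = 0.660437
d₁ = (ln(S/K) + (r+σ²/2)T) / (σ√T) = (ln(98.43/80.31) + (0.0222+0.4029²/2)·2.687) / 0.660437 = (0.203451 + 0.277740) / 0.660437 = 0.728596
d₂ = d₁ − σ√T = 0.728596 − 0.660437 = 0.068159
e^{−rT} = 0.942093
N(d₁) = 0.766875,  N(d₂) = 0.527170
Call price V = S·N(d₁) − K·e^{−rT}·N(d₂) = 75.483549 − 39.885442 = 35.598107
Δ = N(d₁) = 0.766875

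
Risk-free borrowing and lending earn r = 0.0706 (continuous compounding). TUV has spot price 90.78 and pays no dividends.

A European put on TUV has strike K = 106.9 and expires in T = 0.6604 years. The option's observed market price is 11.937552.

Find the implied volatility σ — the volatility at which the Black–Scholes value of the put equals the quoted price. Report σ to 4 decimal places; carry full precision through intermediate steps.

At σ = 0.1299 the Black–Scholes value reproduces the quote:
σ√T = 0.1299·√0.6604 = 0.105563
d₁ = (ln(S/K) + (r+σ²/2)T) / (σ√T) = (ln(90.78/106.9) + (0.0706+0.1299²/2)·0.6604) / 0.105563 = (-0.163455 + 0.052196) / 0.105563 = -1.053954
d₂ = d₁ − σ√T = -1.053954 − 0.105563 = -1.159517
e^{−rT} = 0.954446
N(−d₁) = 0.854048,  N(−d₂) = 0.876877
V = K·e^{−rT}·N(−d₂) − S·N(−d₁) = 89.468029 − 77.530477 = 11.937552 (equal to the quote); since ∂V/∂σ > 0 for all σ, the implied volatility is unique

sigma = 0.1299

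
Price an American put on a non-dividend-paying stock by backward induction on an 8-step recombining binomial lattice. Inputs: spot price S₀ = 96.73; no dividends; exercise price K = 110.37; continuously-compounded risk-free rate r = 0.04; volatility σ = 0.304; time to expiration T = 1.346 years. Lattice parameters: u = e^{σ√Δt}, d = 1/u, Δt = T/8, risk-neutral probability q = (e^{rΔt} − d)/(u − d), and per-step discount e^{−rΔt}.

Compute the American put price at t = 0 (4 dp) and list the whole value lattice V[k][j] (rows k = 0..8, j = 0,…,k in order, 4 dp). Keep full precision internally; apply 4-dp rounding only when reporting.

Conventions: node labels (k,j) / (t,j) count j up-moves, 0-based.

price = 19.8111
tree:
19.8111
26.7558 13.0206
34.9907 18.7482 7.3749
43.8278 26.1082 11.5210 3.2602
51.6288 34.9907 17.4333 5.6672 0.8576
58.5153 43.8278 25.3396 9.6329 1.7126 0.0000
64.5945 51.6288 34.9907 15.8728 3.4202 0.0000 0.0000
69.9609 58.5153 43.8278 24.9801 6.8302 0.0000 0.0000 0.0000
74.6983 64.5945 51.6288 34.9907 13.6400 0.0000 0.0000 0.0000 0.0000

params: Δt=0.16825 u=1.13280 d=0.88277 q=0.49587 e^(-rΔt)=0.99329
t_8 payoffs: 74.6983 64.5945 51.6288 34.9907 13.6400 0.0000 0.0000 0.0000 0.0000
k=7: node(7,0) S=40.4091 payoff=69.9609 vs cont=69.2206 → 69.9609 [stop]  node(7,1) S=51.8547 payoff=58.5153 vs cont=57.7750 → 58.5153 [stop]  node(7,2) S=66.5422 payoff=43.8278 vs cont=43.0875 → 43.8278 [stop]  node(7,3) S=85.3899 payoff=24.9801 vs cont=24.2398 → 24.9801 [stop]  node(7,4) S=109.5761 payoff=0.7939 vs cont=6.8302 → 6.8302 [wait]  node(7,5) S=140.6129 payoff=0.0000 vs cont=0.0000 → 0.0000 [wait]  node(7,6) S=180.4406 payoff=0.0000 vs cont=0.0000 → 0.0000 [wait]  node(7,7) S=231.5493 payoff=0.0000 vs cont=0.0000 → 0.0000 [wait]
k=6: node(6,0) S=45.7755 payoff=64.5945 vs cont=63.8542 → 64.5945 [stop]  node(6,1) S=58.7412 payoff=51.6288 vs cont=50.8885 → 51.6288 [stop]  node(6,2) S=75.3793 payoff=34.9907 vs cont=34.2504 → 34.9907 [stop]  node(6,3) S=96.7300 payoff=13.6400 vs cont=15.8728 → 15.8728 [wait]  node(6,4) S=124.1282 payoff=0.0000 vs cont=3.4202 → 3.4202 [wait]  node(6,5) S=159.2867 payoff=0.0000 vs cont=0.0000 → 0.0000 [wait]  node(6,6) S=204.4037 payoff=0.0000 vs cont=0.0000 → 0.0000 [wait]
k=5: node(5,0) S=51.8547 payoff=58.5153 vs cont=57.7750 → 58.5153 [stop]  node(5,1) S=66.5422 payoff=43.8278 vs cont=43.0875 → 43.8278 [stop]  node(5,2) S=85.3899 payoff=24.9801 vs cont=25.3396 → 25.3396 [wait]  node(5,3) S=109.5761 payoff=0.7939 vs cont=9.6329 → 9.6329 [wait]  node(5,4) S=140.6129 payoff=0.0000 vs cont=1.7126 → 1.7126 [wait]  node(5,5) S=180.4406 payoff=0.0000 vs cont=0.0000 → 0.0000 [wait]
k=4: node(4,0) S=58.7412 payoff=51.6288 vs cont=50.8885 → 51.6288 [stop]  node(4,1) S=75.3793 payoff=34.9907 vs cont=34.4275 → 34.9907 [stop]  node(4,2) S=96.7300 payoff=13.6400 vs cont=17.4333 → 17.4333 [wait]  node(4,3) S=124.1282 payoff=0.0000 vs cont=5.6672 → 5.6672 [wait]  node(4,4) S=159.2867 payoff=0.0000 vs cont=0.8576 → 0.8576 [wait]
k=3: node(3,0) S=66.5422 payoff=43.8278 vs cont=43.0875 → 43.8278 [stop]  node(3,1) S=85.3899 payoff=24.9801 vs cont=26.1082 → 26.1082 [wait]  node(3,2) S=109.5761 payoff=0.7939 vs cont=11.5210 → 11.5210 [wait]  node(3,3) S=140.6129 payoff=0.0000 vs cont=3.2602 → 3.2602 [wait]
k=2: node(2,0) S=75.3793 payoff=34.9907 vs cont=34.8061 → 34.9907 [stop]  node(2,1) S=96.7300 payoff=13.6400 vs cont=18.7482 → 18.7482 [wait]  node(2,2) S=124.1282 payoff=0.0000 vs cont=7.3749 → 7.3749 [wait]
k=1: node(1,0) S=85.3899 payoff=24.9801 vs cont=26.7558 → 26.7558 [wait]  node(1,1) S=109.5761 payoff=0.7939 vs cont=13.0206 → 13.0206 [wait]
k=0: node(0,0) S=96.7300 payoff=13.6400 vs cont=19.8111 → 19.8111 [wait]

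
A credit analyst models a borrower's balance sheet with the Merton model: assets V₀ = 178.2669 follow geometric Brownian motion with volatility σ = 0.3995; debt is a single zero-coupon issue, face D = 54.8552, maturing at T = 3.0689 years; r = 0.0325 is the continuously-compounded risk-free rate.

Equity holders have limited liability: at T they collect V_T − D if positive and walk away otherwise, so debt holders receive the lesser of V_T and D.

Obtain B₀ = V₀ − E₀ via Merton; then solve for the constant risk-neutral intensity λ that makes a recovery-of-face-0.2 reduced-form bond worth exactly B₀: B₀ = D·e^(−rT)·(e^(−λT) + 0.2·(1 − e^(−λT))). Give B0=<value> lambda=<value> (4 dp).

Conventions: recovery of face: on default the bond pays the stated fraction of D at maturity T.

B0=48.8093 lambda=0.0070

With assets at 178.2669 and a single debt payment of 54.8552 at 3.0689 years:
d₁ = [ln(V₀/D) + (r + σ²/2)T] / (σ√T)
   = [ln(178.2669/54.8552) + (0.0325 + 0.5·0.3995²)·3.0689] / (0.3995·√3.0689)
   = [1.178585 + 0.344638] / 0.699855 = 2.176483
d₂ = d₁ − σ√T = 2.176483 − 0.699855 = 1.476628
N(d₁) = 0.985240,  N(d₂) = 0.930112,  e^(−rT) = 0.905073
E₀ = V₀·N(d₁) − D·e^(−rT)·N(d₂)
   = 178.2669·0.985240 − 54.8552·0.905073·0.930112 = 129.457557
B₀ = V₀ − E₀ = 178.2669 − 129.457557 = 48.809343
e^(−λT) = (B₀·e^(rT)/D − 0.2)/(1 − 0.2) = (48.8093·1.104883/54.8552 − 0.2)/0.8 = 0.97888430
λ = −ln(0.97888430)/3.0689 = 0.006954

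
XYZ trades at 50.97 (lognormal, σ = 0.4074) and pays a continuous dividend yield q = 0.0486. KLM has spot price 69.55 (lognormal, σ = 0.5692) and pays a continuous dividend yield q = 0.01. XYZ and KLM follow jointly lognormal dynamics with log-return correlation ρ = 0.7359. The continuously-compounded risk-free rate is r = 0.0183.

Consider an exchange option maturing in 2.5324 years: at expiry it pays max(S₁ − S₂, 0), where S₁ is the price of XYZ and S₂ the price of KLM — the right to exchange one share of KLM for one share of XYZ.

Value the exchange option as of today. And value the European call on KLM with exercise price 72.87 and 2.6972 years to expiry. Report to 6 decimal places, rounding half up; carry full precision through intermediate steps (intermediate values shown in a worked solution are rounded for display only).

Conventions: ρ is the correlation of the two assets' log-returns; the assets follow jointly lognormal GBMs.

σ_eff = √(σ₁² + σ₂² − 2ρσ₁σ₂) = √(0.4074² + 0.5692² − 2·0.7359·0.4074·0.5692) = 0.385571
d₁ = (ln(S₁/S₂) + (q₂ − q₁ + σ_eff²/2)T) / (σ_eff√T) = (ln(50.97/69.55) + (0.01 − 0.0486 + 0.074332)·2.5324) / 0.613578 = -0.359074
d₂ = d₁ − σ_eff√T = -0.359074 − 0.613578 = -0.972653
N(d₁) = 0.359770,  N(d₂) = 0.165363
V = S₁·e^{−q₁T}·N(d₁) − S₂·e^{−q₂T}·N(d₂) = 16.213944 − 11.213403 = 5.000541
[vanilla: KLM call K=72.87]
σ√T = 0.5692·√2.6972 = 0.934806
d₁ = (ln(S/K) + (r−q+σ²/2)T) / (σ√T) = (ln(69.55/72.87) + (0.0183−0.01+0.5692²/2)·2.6972) / 0.934806 = (-0.046631 + 0.459318) / 0.934806 = 0.441468
d₂ = d₁ − σ√T = 0.441468 − 0.934806 = -0.493338
e^{−rT} = 0.951840
e^{−qT} = 0.973388
N(d₁) = 0.670563,  N(d₂) = 0.310887
price = S·e^{−qT}·N(d₁) − K·e^{−rT}·N(d₂) = 45.396546 − 21.563282 = 23.833264

exchange price = 5.000541
price(KLM call K=72.87) = 23.833264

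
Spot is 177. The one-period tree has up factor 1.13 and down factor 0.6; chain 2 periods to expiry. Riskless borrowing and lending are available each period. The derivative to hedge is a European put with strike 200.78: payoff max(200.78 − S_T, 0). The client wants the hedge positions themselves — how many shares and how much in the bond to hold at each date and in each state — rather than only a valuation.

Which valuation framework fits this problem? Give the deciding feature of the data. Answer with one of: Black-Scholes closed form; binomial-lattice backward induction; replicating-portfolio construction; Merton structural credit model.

Key observation: the task asks for the hedge itself — share and bond holdings at every node of the 2-period tree on spot 177 with factors 1.13/0.6 — which is exactly what the replicating-portfolio construction produces.

framework: replicating-portfolio construction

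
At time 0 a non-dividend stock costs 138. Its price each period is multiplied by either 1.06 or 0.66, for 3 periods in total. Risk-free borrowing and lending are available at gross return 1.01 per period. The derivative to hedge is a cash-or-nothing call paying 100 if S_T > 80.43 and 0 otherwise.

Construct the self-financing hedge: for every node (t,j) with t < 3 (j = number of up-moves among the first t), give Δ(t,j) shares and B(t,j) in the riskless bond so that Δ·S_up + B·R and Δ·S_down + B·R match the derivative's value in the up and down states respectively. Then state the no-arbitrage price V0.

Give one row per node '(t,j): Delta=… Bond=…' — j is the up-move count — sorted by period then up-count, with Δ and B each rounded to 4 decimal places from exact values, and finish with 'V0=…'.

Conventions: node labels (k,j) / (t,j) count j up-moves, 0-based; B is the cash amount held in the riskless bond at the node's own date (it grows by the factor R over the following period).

Risk-neutral probability p* = (R−d)/(u−d) = (1.01−0.66)/(1.06−0.66) = 0.8750.
At maturity the claim pays: V(3,0)=0.0000, V(3,1)=0.0000, V(3,2)=100.0000, V(3,3)=100.0000
Node (2,0) S=60.1128: V=(p*·0.0000+(1−p*)·0.0000)/1.01=0.0000; Δ=(0.0000−0.0000)/(63.7196−39.6744)=0.0000; B=V−Δ·S=0.0000
Node (2,1) S=96.5448: V=(p*·100.0000+(1−p*)·0.0000)/1.01=86.6337; Δ=(100.0000−0.0000)/(102.3375−63.7196)=2.5895; B=V−Δ·S=-163.3663
Node (2,2) S=155.0568: V=(p*·100.0000+(1−p*)·100.0000)/1.01=99.0099; Δ=(100.0000−100.0000)/(164.3602−102.3375)=0.0000; B=V−Δ·S=99.0099
Node (1,0) S=91.0800: V=(p*·86.6337+(1−p*)·0.0000)/1.01=75.0539; Δ=(86.6337−0.0000)/(96.5448−60.1128)=2.3780; B=V−Δ·S=-141.5302
Node (1,1) S=146.2800: V=(p*·99.0099+(1−p*)·86.6337)/1.01=96.4979; Δ=(99.0099−86.6337)/(155.0568−96.5448)=0.2115; B=V−Δ·S=65.5573
Node (0,0) S=138.0000: V=(p*·96.4979+(1−p*)·75.0539)/1.01=92.8885; Δ=(96.4979−75.0539)/(146.2800−91.0800)=0.3885; B=V−Δ·S=39.2786
Verification: the root portfolio costs Δ(0,0)·S0 + B(0,0) = 92.8885, matching V0.

(0,0): Delta=0.3885 Bond=39.2786
(1,0): Delta=2.3780 Bond=-141.5302
(1,1): Delta=0.2115 Bond=65.5573
(2,0): Delta=0.0000 Bond=0.0000
(2,1): Delta=2.5895 Bond=-163.3663
(2,2): Delta=0.0000 Bond=99.0099
V0=92.8885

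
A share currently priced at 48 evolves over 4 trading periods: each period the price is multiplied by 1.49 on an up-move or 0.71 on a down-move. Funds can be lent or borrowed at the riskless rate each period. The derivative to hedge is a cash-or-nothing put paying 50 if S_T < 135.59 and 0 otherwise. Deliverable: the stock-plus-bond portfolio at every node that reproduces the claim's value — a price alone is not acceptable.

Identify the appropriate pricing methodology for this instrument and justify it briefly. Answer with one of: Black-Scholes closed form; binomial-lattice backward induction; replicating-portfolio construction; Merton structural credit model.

Key observation: the task asks for the hedge itself — share and bond holdings at every node of the 4-period tree on spot 48 with factors 1.49/0.71 — which is exactly what the replicating-portfolio construction produces.

framework: replicating-portfolio construction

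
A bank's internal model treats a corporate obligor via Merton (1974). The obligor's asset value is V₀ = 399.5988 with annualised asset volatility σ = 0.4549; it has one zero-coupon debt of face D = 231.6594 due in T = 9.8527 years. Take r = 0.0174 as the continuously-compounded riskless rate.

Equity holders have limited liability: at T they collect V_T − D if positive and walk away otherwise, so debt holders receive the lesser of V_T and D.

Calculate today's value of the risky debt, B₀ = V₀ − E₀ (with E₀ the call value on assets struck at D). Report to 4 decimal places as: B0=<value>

B0=125.9587

Equity is a call on the firm's assets struck at D = 231.6594:
d₁ = [ln(V₀/D) + (r + σ²/2)T] / (σ√T)
   = [ln(399.5988/231.6594) + (0.0174 + 0.5·0.4549²)·9.8527] / (0.4549·√9.8527)
   = [0.545193 + 1.190866] / 1.427886 = 1.215825
d₂ = d₁ − σ√T = 1.215825 − 1.427886 = -0.212061
N(d₁) = 0.887974,  N(d₂) = 0.416030,  e^(−rT) = 0.842453
E₀ = V₀·N(d₁) − D·e^(−rT)·N(d₂)
   = 399.5988·0.887974 − 231.6594·0.842453·0.416030 = 273.640142
B₀ = V₀ − E₀ = 399.5988 − 273.640142 = 125.958658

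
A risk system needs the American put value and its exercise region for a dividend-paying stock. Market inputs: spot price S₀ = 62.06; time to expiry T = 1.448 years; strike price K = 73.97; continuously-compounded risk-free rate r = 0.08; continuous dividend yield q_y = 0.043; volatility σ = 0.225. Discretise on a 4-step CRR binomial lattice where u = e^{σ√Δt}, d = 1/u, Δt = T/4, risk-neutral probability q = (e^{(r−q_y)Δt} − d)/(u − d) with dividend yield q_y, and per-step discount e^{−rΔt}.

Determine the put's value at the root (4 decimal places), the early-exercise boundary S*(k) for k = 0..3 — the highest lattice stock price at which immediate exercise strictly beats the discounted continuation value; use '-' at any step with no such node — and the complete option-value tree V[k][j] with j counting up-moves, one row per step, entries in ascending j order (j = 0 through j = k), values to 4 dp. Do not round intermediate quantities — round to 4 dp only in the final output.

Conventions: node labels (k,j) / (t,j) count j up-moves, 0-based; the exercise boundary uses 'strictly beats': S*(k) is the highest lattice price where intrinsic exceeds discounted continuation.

Δt=0.36200  u=1.14497  d=0.87339  q=0.51586  discount=0.97146
step 4 (expiry): payoffs max(K−S,0) = 37.8588 26.6301 11.9100 0.0000 0.0000
step 3: (k=3,j=0): S=41.3461, K−S=32.6239, hold=31.1511 ⇒ V=32.6239 exercise | (k=3,j=1): S=54.2025, K−S=19.7675, hold=18.4932 ⇒ V=19.7675 exercise | (k=3,j=2): S=71.0566, K−S=2.9134, hold=5.6015 ⇒ V=5.6015 continue | (k=3,j=3): S=93.1513, K−S=0.0000, hold=0.0000 ⇒ V=0.0000 continue  boundary S*=54.2025
step 2: (k=2,j=0): S=47.3399, K−S=26.6301, hold=25.2499 ⇒ V=26.6301 exercise | (k=2,j=1): S=62.0600, K−S=11.9100, hold=12.1042 ⇒ V=12.1042 continue | (k=2,j=2): S=81.3573, K−S=0.0000, hold=2.6345 ⇒ V=2.6345 continue  boundary S*=47.3399
step 1: (k=1,j=0): S=54.2025, K−S=19.7675, hold=18.5905 ⇒ V=19.7675 exercise | (k=1,j=1): S=71.0566, K−S=2.9134, hold=7.0131 ⇒ V=7.0131 continue  boundary S*=54.2025
step 0: (k=0,j=0): S=62.0600, K−S=11.9100, hold=12.8116 ⇒ V=12.8116 continue  boundary S*=-

price = 12.8116
boundary = - 54.2025 47.3399 54.2025
tree:
12.8116
19.7675 7.0131
26.6301 12.1042 2.6345
32.6239 19.7675 5.6015 0.0000
37.8588 26.6301 11.9100 0.0000 0.0000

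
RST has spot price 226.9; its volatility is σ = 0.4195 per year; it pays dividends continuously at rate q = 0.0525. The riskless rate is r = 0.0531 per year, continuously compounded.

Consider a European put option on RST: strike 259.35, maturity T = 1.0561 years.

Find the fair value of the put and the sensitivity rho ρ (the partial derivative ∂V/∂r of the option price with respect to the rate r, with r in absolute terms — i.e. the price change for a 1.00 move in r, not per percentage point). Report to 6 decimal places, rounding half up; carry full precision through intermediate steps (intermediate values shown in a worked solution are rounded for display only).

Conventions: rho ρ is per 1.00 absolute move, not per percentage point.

price = 56.335501
ρ = -181.250504

σ√T = 0.4195·√1.0561 = 0.431106
d₁ = (ln(S/K) + (r−q+σ²/2)T) / (σ√T) = (ln(226.9/259.35) + (0.0531−0.0525+0.4195²/2)·1.0561) / 0.431106 = (-0.133669 + 0.093560) / 0.431106 = -0.093038
d₂ = d₁ − σ√T = -0.093038 − 0.431106 = -0.524144
e^{−rT} = 0.945465
e^{−qT} = 0.946064
N(−d₁) = 0.537063,  N(−d₂) = 0.699911
Put price V = K·e^{−rT}·N(−d₂) − S·e^{−qT}·N(−d₁) = 171.622482 − 115.286981 = 56.335501
ρ = −K·T·e^{−rT}·N(−d₂) = -181.250504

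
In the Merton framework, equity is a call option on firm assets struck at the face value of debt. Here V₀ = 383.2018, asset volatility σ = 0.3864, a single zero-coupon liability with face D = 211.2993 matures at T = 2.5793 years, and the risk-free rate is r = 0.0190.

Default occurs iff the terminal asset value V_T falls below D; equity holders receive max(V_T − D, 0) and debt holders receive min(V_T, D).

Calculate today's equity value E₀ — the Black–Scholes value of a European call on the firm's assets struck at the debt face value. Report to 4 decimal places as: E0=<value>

Work the structural quantities from V₀ = 383.2018 against face 211.2993:
d₁ = [ln(V₀/D) + (r + σ²/2)T] / (σ√T)
   = [ln(383.2018/211.2993) + (0.0190 + 0.5·0.3864²)·2.5793] / (0.3864·√2.5793)
   = [0.595286 + 0.241558] / 0.620566 = 1.348517
d₂ = d₁ − σ√T = 1.348517 − 0.620566 = 0.727951
N(d₁) = 0.911254,  N(d₂) = 0.766678,  e^(−rT) = 0.952175
E₀ = V₀·N(d₁) − D·e^(−rT)·N(d₂)
   = 383.2018·0.911254 − 211.2993·0.952175·0.766678 = 194.943202

E0=194.9432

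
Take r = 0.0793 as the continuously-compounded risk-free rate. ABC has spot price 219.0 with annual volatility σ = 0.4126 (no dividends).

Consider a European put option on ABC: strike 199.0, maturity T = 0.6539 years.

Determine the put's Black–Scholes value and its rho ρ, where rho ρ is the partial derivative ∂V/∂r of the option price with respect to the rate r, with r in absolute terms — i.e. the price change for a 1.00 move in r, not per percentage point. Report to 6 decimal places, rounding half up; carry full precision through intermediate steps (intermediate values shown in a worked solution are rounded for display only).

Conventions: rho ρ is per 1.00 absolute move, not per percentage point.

price = 14.569268
ρ = -48.359790

σ√T = 0.4126·√0.6539 = 0.333645
d₁ = (ln(S/K) + (r+σ²/2)T) / (σ√T) = (ln(219.0/199.0) + (0.0793+0.4126²/2)·0.6539) / 0.333645 = (0.095767 + 0.107514) / 0.333645 = 0.609272
d₂ = d₁ − σ√T = 0.609272 − 0.333645 = 0.275627
e^{−rT} = 0.949467
N(−d₁) = 0.271172,  N(−d₂) = 0.391417
Put price V = K·e^{−rT}·N(−d₂) − S·N(−d₁) = 73.955942 − 59.386674 = 14.569268
ρ = −K·T·e^{−rT}·N(−d₂) = -48.359790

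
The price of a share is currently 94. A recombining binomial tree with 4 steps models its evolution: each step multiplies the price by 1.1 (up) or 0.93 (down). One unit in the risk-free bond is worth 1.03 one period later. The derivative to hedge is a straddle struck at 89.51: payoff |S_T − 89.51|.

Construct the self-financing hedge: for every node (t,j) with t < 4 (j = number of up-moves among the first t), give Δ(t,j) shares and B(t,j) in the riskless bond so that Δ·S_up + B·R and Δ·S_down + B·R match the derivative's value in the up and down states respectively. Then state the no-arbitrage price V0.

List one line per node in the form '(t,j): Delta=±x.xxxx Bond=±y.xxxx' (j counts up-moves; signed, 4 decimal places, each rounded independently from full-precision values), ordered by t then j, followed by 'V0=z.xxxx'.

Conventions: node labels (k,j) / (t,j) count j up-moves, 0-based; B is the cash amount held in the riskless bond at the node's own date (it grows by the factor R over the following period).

Since d<R<u, set p* = (R−d)/(u−d) = 0.5882; price each node as the discounted p*-expectation of its children.
Terminal payoffs: V(4,0)=19.1931, V(4,1)=6.3395, V(4,2)=8.8637, V(4,3)=26.8460, V(4,4)=48.1154
Node (3,0) S=75.6096: V=(p*·6.3395+(1−p*)·19.1931)/1.03=11.2934; Δ=(6.3395−19.1931)/(83.1705−70.3169)=-1.0000; B=V−Δ·S=86.9029
Node (3,1) S=89.4307: V=(p*·8.8637+(1−p*)·6.3395)/1.03=7.5964; Δ=(8.8637−6.3395)/(98.3737−83.1705)=0.1660; B=V−Δ·S=-7.2520
Node (3,2) S=105.7782: V=(p*·26.8460+(1−p*)·8.8637)/1.03=18.8753; Δ=(26.8460−8.8637)/(116.3560−98.3737)=1.0000; B=V−Δ·S=-86.9029
Node (3,3) S=125.1140: V=(p*·48.1154+(1−p*)·26.8460)/1.03=38.2111; Δ=(48.1154−26.8460)/(137.6254−116.3560)=1.0000; B=V−Δ·S=-86.9029
Node (2,0) S=81.3006: V=(p*·7.5964+(1−p*)·11.2934)/1.03=8.8531; Δ=(7.5964−11.2934)/(89.4307−75.6096)=-0.2675; B=V−Δ·S=30.5997
Node (2,1) S=96.1620: V=(p*·18.8753+(1−p*)·7.5964)/1.03=13.8166; Δ=(18.8753−7.5964)/(105.7782−89.4307)=0.6899; B=V−Δ·S=-52.5296
Node (2,2) S=113.7400: V=(p*·38.2111+(1−p*)·18.8753)/1.03=29.3682; Δ=(38.2111−18.8753)/(125.1140−105.7782)=1.0000; B=V−Δ·S=-84.3718
Node (1,0) S=87.4200: V=(p*·13.8166+(1−p*)·8.8531)/1.03=11.4299; Δ=(13.8166−8.8531)/(96.1620−81.3006)=0.3340; B=V−Δ·S=-17.7669
Node (1,1) S=103.4000: V=(p*·29.3682+(1−p*)·13.8166)/1.03=22.2957; Δ=(29.3682−13.8166)/(113.7400−96.1620)=0.8847; B=V−Δ·S=-69.1847
Node (0,0) S=94.0000: V=(p*·22.2957+(1−p*)·11.4299)/1.03=17.3025; Δ=(22.2957−11.4299)/(103.4000−87.4200)=0.6800; B=V−Δ·S=-46.6143
Check: Δ(0,0)·S0 + B(0,0) = 17.3025 = V0.

(0,0): Delta=0.6800 Bond=-46.6143
(1,0): Delta=0.3340 Bond=-17.7669
(1,1): Delta=0.8847 Bond=-69.1847
(2,0): Delta=-0.2675 Bond=30.5997
(2,1): Delta=0.6899 Bond=-52.5296
(2,2): Delta=1.0000 Bond=-84.3718
(3,0): Delta=-1.0000 Bond=86.9029
(3,1): Delta=0.1660 Bond=-7.2520
(3,2): Delta=1.0000 Bond=-86.9029
(3,3): Delta=1.0000 Bond=-86.9029
V0=17.3025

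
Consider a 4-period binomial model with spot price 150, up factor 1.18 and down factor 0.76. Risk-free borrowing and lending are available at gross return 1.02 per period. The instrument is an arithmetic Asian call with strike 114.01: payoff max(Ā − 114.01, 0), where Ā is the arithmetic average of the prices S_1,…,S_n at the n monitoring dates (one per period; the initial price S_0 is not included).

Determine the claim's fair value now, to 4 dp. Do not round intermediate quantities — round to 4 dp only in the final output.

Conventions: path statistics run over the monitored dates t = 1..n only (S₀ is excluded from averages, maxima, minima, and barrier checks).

Risk-neutral up-probability p* = (R−d)/(u−d) = (1.02−0.76)/(1.18−0.76) = 0.6190; the claim prices as the p*-weighted sum of path payoffs discounted by R^4.
Enumerate all 2^4 = 16 price paths (U = up ×1.18, D = down ×0.76); each path with k up-moves has probability p*^k·(1−p*)^(4−k).
DDDD: Ā=79.1324, payoff=0.0000, prob=0.021061
UDDD: Ā=122.8635, payoff=8.8535, prob=0.034224
DUDD: Ā=107.1135, payoff=0.0000, prob=0.034224
UUDD: Ā=166.3078, payoff=52.2978, prob=0.055615
DDUD: Ā=95.1435, payoff=0.0000, prob=0.034224
UDUD: Ā=147.7228, payoff=33.7128, prob=0.055615
DUUD: Ā=131.9728, payoff=17.9628, prob=0.055615
UUUD: Ā=204.9051, payoff=90.8951, prob=0.090374
DDDU: Ā=86.0463, payoff=0.0000, prob=0.034224
UDDU: Ā=133.5982, payoff=19.5882, prob=0.055615
DUDU: Ā=117.8482, payoff=3.8382, prob=0.055615
UUDU: Ā=182.9748, payoff=68.9648, prob=0.090374
DDUU: Ā=105.8782, payoff=0.0000, prob=0.055615
UDUU: Ā=164.3898, payoff=50.3798, prob=0.090374
DUUU: Ā=148.6398, payoff=34.6298, prob=0.090374
UUUU: Ā=230.7829, payoff=116.7729, prob=0.146858
Price = Σ prob·payoff / R^4 = 46.667084 / 1.082432 = 43.1132

price = 43.1132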